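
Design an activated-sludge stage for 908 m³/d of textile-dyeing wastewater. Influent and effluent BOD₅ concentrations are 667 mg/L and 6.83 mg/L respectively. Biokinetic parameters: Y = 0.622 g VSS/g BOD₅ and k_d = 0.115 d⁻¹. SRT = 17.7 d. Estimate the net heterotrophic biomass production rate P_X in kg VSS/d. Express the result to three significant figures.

Observed yield with endogenous decay: Y_obs = Y / (1 + k_d·θ_c) = 0.622 / (1 + 0.115 × 17.7) = 0.622 / 3.035 = 0.2049 g VSS/g BOD₅.
Substrate removed = Q·(S₀ − S) = 908 m³/d × (667 − 6.83) g/m³ = 5.99×10^5 g/d = 599.4 kg/d.
Biomass produced: P_X = Y_obs·Q·ΔS = 0.2049 × 599.4 ≈ 122.8 kg VSS/d.

P_X ≈ 123 kg VSS/d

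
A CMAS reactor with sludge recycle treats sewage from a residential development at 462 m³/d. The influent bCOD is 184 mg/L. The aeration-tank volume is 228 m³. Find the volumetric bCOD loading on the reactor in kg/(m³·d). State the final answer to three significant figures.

Applied bCOD load per unit volume = Q·S₀/V = (462 × 184/1000)/228.0 = 0.3728 kg bCOD·m⁻³·d⁻¹.

L_v ≈ 0.373 kg bCOD/(m³·d)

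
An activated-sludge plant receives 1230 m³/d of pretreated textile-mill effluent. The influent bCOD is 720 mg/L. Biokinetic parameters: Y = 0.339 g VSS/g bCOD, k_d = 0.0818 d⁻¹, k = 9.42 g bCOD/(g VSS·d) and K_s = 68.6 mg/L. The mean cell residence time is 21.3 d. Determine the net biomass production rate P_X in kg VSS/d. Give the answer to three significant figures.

P_X ≈ 109 kg VSS/d

Effluent substrate depends only on kinetics and SRT: S = K_s(1 + k_d θ_c) / [θ_c(Yk − k_d) − 1] = 68.6 × (1 + 0.0818 × 21.3) / [21.3 × (0.339 × 9.42 − 0.0818) − 1] = 188.1 / 65.28 = 2.882 mg/L.
The observed yield is Y_obs = Y/(1 + k_d·θ_c) = 0.339 / (1 + 0.0818 × 21.3) = 0.339 / 2.742 = 0.1236 g VSS per g bCOD removed.
Mass of bCOD removed per day: Q(S₀ − S) = 1230 × 717.1 g/m³ = 882.1 kg/d.
So the net sludge growth is P_X = 0.1236 × 882.1 = 109.0 kg VSS/d.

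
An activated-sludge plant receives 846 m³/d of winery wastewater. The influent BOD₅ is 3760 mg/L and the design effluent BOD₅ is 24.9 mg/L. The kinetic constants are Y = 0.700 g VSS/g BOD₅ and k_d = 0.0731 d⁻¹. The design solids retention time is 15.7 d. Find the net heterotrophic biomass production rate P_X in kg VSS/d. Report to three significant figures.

P_X ≈ 1030 kg VSS/d

Correct the yield for decay: Y_obs = Y/(1 + k_d θ_c) = 0.700 / (1 + 0.0731 × 15.7) = 0.700 / 2.148 = 0.3259.
ΔS = 3760 − 24.9 = 3735 mg/L, so the substrate removal rate is 846 × 3735/1000 = 3160 kg BOD₅/d.
Biomass produced: P_X = Y_obs·Q·ΔS = 0.3259 × 3160 ≈ 1030 kg VSS/d.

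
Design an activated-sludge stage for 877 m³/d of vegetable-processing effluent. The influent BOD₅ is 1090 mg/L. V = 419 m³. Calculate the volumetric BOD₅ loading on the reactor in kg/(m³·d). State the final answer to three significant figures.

L_v ≈ 2.28 kg BOD₅/(m³·d)

Applied BOD₅ load per unit volume = Q·S₀/V = (877 × 1090/1000)/419.0 = 2.281 kg BOD₅·m⁻³·d⁻¹.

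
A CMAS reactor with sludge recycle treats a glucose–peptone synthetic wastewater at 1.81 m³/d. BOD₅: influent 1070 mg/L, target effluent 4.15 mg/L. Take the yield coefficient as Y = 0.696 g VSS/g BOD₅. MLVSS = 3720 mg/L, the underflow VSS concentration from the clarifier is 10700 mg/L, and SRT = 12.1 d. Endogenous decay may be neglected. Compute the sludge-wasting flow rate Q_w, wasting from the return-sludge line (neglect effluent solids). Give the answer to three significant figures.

Q_w ≈ 0.125 m³/d

V·X = Y·Q·ΔS·θ_c gives V = 0.696 × 1.81 × (1070 − 4.15) × 12.1 / 3720 = 4.367 m³.
Wasting from the return line (neglecting effluent solids): Q_w = V·X / (θ_c·X_r) = 4.367 × 3720 / (12.1 × 10700) = 0.1255 m³/d.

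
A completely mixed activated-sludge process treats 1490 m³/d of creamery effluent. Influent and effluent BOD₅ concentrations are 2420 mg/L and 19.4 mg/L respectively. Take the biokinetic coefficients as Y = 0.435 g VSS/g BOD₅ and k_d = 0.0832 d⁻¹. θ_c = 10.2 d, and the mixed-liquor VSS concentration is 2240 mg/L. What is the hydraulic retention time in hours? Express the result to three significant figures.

τ ≈ 61.7 h

Rearranging the biomass balance for a CMAS with decay, V = Y·Q·ΔS·θ_c / [X·(1+k_d θ_c)] = 0.435 × 1490 × (2420 − 19.4) × 10.2 / [2240 × (1 + 0.0832 × 10.2)] = 1.59×10^7 / 4141 = 3833 m³.
Hydraulic retention time τ = V/Q = 3833 / 1490 = 2.572 d = 61.73 h.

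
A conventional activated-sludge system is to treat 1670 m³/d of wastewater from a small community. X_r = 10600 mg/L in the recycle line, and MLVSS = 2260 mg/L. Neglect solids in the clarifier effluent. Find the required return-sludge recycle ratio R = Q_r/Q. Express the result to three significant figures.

R ≈ 0.271

Solids balance on the clarifier gives (1+R)X = R·X_r, so R = X/(X_r − X) = 2260 / (10600 − 2260) = 0.2710.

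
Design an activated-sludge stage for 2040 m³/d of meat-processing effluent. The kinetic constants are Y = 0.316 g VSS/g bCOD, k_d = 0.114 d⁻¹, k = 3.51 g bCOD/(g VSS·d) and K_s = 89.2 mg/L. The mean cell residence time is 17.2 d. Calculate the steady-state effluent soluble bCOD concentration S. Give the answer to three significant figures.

From the Monod/SRT balance for a CMAS, S = K_s·(1+k_d θ_c)/[θ_c·(Y k − k_d) − 1] = 89.2 × (1 + 0.114 × 17.2) / [17.2 × (0.316 × 3.51 − 0.114) − 1] = 264.1 / 16.12 = 16.39 mg/L.

S ≈ 16.4 mg/L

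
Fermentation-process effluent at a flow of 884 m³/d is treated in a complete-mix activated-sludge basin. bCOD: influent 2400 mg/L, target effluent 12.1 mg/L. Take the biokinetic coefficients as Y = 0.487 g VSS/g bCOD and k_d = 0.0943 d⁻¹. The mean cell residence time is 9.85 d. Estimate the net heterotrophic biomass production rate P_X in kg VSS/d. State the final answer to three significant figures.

P_X ≈ 533 kg VSS/d

Correct the yield for decay: Y_obs = Y/(1 + k_d θ_c) = 0.487 / (1 + 0.0943 × 9.85) = 0.487 / 1.929 = 0.2525.
Substrate removed = Q·(S₀ − S) = 884 m³/d × (2400 − 12.1) g/m³ = 2.11×10^6 g/d = 2111 kg/d.
So the net sludge growth is P_X = 0.2525 × 2111 = 533.0 kg VSS/d.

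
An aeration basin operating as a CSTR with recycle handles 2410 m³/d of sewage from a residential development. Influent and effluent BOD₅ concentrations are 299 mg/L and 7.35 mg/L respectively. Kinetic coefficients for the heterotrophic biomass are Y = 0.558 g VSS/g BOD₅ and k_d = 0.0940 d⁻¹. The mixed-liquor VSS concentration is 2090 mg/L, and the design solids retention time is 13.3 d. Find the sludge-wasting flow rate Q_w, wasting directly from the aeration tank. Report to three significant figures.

Q_w ≈ 83.4 m³/d

Steady-state biomass mass balance: V·X·(1 + k_d·θ_c) = Y·Q·(S₀ − S)·θ_c, so V = 0.558 × 2410 × (299 − 7.35) × 13.3 / [2090 × (1 + 0.0940 × 13.3)] = 5.22×10^6 / 4703 = 1109 m³.
Wasting from the aeration tank: Q_w = V / θ_c = 1109 / 13.3 = 83.40 m³/d.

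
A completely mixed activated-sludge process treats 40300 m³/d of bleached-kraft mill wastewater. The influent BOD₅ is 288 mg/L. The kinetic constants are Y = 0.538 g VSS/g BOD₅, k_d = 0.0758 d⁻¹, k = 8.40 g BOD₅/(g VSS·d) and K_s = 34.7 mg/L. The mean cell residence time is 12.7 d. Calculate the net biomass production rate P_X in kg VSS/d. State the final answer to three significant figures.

P_X ≈ 3170 kg VSS/d

For a completely mixed reactor with recycle the Lawrence–McCarty relation gives S = K_s·(1 + k_d·θ_c) / [θ_c·(Y·k − k_d) − 1] = 34.7 × (1 + 0.0758 × 12.7) / [12.7 × (0.538 × 8.40 − 0.0758) − 1] = 68.10 / 55.43 = 1.229 mg/L.
Correct the yield for decay: Y_obs = Y/(1 + k_d θ_c) = 0.538 / (1 + 0.0758 × 12.7) = 0.538 / 1.963 = 0.2741.
Q·(S₀ − S) = 40300 × (288 − 1.23) × 10⁻³ = 11557 kg/d removed.
So the net sludge growth is P_X = 0.2741 × 11557 = 3168 kg VSS/d.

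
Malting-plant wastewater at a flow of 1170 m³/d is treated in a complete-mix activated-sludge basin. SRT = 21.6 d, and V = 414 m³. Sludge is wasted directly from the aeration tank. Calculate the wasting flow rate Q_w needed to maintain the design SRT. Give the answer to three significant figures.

Wasting from the aeration tank: Q_w = V / θ_c = 414.0 / 21.6 = 19.17 m³/d.

Q_w ≈ 19.2 m³/d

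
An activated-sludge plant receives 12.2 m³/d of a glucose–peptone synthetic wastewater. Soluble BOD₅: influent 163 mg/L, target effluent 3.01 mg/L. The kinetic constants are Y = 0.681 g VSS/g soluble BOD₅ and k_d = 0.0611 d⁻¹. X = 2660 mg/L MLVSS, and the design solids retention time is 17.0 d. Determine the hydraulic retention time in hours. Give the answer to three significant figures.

τ ≈ 8.20 h

From the SRT design equation V = Y Q (S₀−S) θ_c / [X (1 + k_d θ_c)] = 0.681 × 12.2 × (163 − 3.01) × 17.0 / [2660 × (1 + 0.0611 × 17.0)] = 2.26×10^4 / 5423 = 4.167 m³.
HRT = V/Q = 4.167 m³ / 12.2 m³·d⁻¹ = 0.3415 d × 24 = 8.197 h.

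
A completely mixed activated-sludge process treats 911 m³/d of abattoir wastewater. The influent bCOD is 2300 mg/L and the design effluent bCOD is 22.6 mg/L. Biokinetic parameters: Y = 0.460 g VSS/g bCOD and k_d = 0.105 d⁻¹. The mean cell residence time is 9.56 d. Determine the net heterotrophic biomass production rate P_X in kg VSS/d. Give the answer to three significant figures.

Y_obs = Y / (1 + k_d θ_c) = 0.460 / (1 + 0.105 × 9.56) = 0.460 / 2.004 = 0.2296.
Mass of bCOD removed per day: Q(S₀ − S) = 911 × 2277 g/m³ = 2075 kg/d.
So the net sludge growth is P_X = 0.2296 × 2075 = 476.3 kg VSS/d.

P_X ≈ 476 kg VSS/d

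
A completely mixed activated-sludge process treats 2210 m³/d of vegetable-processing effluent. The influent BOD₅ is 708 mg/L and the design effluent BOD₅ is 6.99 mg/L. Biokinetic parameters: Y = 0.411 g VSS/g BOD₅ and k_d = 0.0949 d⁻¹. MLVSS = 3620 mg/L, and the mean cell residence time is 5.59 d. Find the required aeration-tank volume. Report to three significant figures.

From the SRT design equation V = Y Q (S₀−S) θ_c / [X (1 + k_d θ_c)] = 0.411 × 2210 × (708 − 6.99) × 5.59 / [3620 × (1 + 0.0949 × 5.59)] = 3.56×10^6 / 5540 = 642.4 m³.

V ≈ 642 m³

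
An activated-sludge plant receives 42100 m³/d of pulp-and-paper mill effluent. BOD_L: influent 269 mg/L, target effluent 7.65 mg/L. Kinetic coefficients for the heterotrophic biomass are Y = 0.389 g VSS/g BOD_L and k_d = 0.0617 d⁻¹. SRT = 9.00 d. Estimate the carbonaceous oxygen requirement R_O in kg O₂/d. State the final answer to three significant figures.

Correct the yield for decay: Y_obs = Y/(1 + k_d θ_c) = 0.389 / (1 + 0.0617 × 9.00) = 0.389 / 1.555 = 0.2501.
Q·(S₀ − S) = 42100 × (269 − 7.65) × 10⁻³ = 11003 kg/d removed.
P_X = Y_obs·Q·(S₀ − S) = 0.2501 × 11003 = 2752 kg VSS/d.
R_O = Q·(S₀ − S) − 1.42·P_X = 11003 − 1.42 × 2752 = 7095 kg O₂/d.

R_O ≈ 7100 kg O₂/d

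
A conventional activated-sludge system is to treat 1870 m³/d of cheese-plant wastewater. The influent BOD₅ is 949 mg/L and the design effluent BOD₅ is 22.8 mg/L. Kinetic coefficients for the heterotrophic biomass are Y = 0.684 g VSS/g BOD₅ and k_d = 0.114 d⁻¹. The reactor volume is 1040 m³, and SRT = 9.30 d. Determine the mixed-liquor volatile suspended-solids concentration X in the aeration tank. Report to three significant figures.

From V·X·(1 + k_d·θ_c) = Y·Q·(S₀ − S)·θ_c: X = 0.684 × 1870 × (949 − 22.8) × 9.30 / [1040 × (1 + 0.114 × 9.30)] = 5142 mg/L.

X ≈ 5140 mg/L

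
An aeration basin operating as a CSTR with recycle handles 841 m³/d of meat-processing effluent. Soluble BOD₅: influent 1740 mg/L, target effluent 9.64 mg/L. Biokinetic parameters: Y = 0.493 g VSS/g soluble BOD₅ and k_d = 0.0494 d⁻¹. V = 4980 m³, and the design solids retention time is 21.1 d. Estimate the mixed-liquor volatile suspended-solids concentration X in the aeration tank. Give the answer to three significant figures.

X ≈ 1490 mg/L

From V·X·(1 + k_d·θ_c) = Y·Q·(S₀ − S)·θ_c: X = 0.493 × 841 × (1740 − 9.64) × 21.1 / [4980 × (1 + 0.0494 × 21.1)] = 1488 mg/L.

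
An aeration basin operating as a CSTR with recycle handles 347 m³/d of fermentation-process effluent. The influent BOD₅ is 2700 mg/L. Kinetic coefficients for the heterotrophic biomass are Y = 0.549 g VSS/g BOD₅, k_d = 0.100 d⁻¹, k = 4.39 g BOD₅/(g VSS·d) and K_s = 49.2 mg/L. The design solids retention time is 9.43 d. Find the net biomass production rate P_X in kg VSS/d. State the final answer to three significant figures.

P_X ≈ 264 kg VSS/d

From the Monod/SRT balance for a CMAS, S = K_s·(1+k_d θ_c)/[θ_c·(Y k − k_d) − 1] = 49.2 × (1 + 0.100 × 9.43) / [9.43 × (0.549 × 4.39 − 0.100) − 1] = 95.60 / 20.78 = 4.599 mg/L.
Correct the yield for decay: Y_obs = Y/(1 + k_d θ_c) = 0.549 / (1 + 0.100 × 9.43) = 0.549 / 1.943 = 0.2826.
Q·(S₀ − S) = 347 × (2700 − 4.60) × 10⁻³ = 935.3 kg/d removed.
Net biomass production P_X = Y_obs × Q·(S₀ − S) = 0.2826 × 935.3 = 264.3 kg VSS/d.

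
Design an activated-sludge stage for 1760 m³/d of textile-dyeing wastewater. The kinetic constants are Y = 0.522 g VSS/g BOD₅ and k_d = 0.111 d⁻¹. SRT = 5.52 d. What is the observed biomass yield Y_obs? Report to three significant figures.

Y_obs ≈ 0.324 g VSS/g BOD₅

Observed yield with endogenous decay: Y_obs = Y / (1 + k_d·θ_c) = 0.522 / (1 + 0.111 × 5.52) = 0.522 / 1.613 = 0.3237 g VSS/g BOD₅.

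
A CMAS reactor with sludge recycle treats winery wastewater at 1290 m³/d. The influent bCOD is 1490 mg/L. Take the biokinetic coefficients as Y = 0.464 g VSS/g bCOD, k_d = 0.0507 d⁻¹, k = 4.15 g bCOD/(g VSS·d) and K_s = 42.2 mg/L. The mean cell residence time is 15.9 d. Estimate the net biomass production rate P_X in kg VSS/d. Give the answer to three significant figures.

For a completely mixed reactor with recycle the Lawrence–McCarty relation gives S = K_s·(1 + k_d·θ_c) / [θ_c·(Y·k − k_d) − 1] = 42.2 × (1 + 0.0507 × 15.9) / [15.9 × (0.464 × 4.15 − 0.0507) − 1] = 76.22 / 28.81 = 2.645 mg/L.
The observed yield is Y_obs = Y/(1 + k_d·θ_c) = 0.464 / (1 + 0.0507 × 15.9) = 0.464 / 1.806 = 0.2569 g VSS per g bCOD removed.
Mass of bCOD removed per day: Q(S₀ − S) = 1290 × 1487 g/m³ = 1919 kg/d.
Biomass produced: P_X = Y_obs·Q·ΔS = 0.2569 × 1919 ≈ 492.9 kg VSS/d.

P_X ≈ 493 kg VSS/d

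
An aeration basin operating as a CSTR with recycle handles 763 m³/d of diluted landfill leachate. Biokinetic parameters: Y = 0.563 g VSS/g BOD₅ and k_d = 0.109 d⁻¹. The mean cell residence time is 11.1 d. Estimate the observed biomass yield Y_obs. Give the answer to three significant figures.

Y_obs ≈ 0.255 g VSS/g BOD₅

The observed yield is Y_obs = Y/(1 + k_d·θ_c) = 0.563 / (1 + 0.109 × 11.1) = 0.563 / 2.210 = 0.2548 g VSS per g BOD₅ removed.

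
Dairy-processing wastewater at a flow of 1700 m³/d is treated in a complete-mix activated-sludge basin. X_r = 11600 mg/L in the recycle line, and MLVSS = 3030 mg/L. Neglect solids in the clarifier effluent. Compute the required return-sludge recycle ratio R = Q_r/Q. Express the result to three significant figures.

R ≈ 0.354

R = Q_r/Q = X/(X_r − X) = 3030 / (11600 − 3030) = 0.3536.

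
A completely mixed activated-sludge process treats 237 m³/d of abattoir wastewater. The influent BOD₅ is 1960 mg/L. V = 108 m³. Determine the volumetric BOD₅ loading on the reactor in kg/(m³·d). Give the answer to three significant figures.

L_v ≈ 4.30 kg BOD₅/(m³·d)

Volumetric loading L_v = Q·S₀ / V = 237 × 1960 g/m³ / 108.0 m³ = 4301 g/(m³·d) = 4.301 kg BOD₅/(m³·d).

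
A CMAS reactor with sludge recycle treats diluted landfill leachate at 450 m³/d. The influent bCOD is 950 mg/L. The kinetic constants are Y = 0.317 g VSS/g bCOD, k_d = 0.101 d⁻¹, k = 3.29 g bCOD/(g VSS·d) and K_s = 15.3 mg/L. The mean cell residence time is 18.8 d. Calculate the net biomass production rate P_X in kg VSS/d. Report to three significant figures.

Effluent substrate depends only on kinetics and SRT: S = K_s(1 + k_d θ_c) / [θ_c(Yk − k_d) − 1] = 15.3 × (1 + 0.101 × 18.8) / [18.8 × (0.317 × 3.29 − 0.101) − 1] = 44.35 / 16.71 = 2.654 mg/L.
Correct the yield for decay: Y_obs = Y/(1 + k_d θ_c) = 0.317 / (1 + 0.101 × 18.8) = 0.317 / 2.899 = 0.1094.
ΔS = 950 − 2.65 = 947.4 mg/L, so the substrate removal rate is 450 × 947.4/1000 = 426.3 kg bCOD/d.
P_X = Y_obs · Q(S₀ − S) = 0.1094 × 426.3 = 46.62 kg VSS/d.

P_X ≈ 46.6 kg VSS/d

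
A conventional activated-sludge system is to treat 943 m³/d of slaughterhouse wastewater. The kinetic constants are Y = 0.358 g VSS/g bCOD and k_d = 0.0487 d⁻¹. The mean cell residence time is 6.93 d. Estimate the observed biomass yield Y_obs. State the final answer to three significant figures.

Y_obs = Y / (1 + k_d θ_c) = 0.358 / (1 + 0.0487 × 6.93) = 0.358 / 1.337 = 0.2677.

Y_obs ≈ 0.268 g VSS/g bCOD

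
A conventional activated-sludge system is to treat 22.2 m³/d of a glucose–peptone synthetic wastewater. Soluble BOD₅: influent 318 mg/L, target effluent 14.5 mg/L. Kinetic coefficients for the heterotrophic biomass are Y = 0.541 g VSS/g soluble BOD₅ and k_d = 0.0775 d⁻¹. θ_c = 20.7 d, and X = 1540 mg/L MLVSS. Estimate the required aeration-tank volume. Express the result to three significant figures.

V ≈ 18.8 m³

Steady-state biomass mass balance: V·X·(1 + k_d·θ_c) = Y·Q·(S₀ − S)·θ_c, so V = 0.541 × 22.2 × (318 − 14.5) × 20.7 / [1540 × (1 + 0.0775 × 20.7)] = 7.55×10^4 / 4011 = 18.81 m³.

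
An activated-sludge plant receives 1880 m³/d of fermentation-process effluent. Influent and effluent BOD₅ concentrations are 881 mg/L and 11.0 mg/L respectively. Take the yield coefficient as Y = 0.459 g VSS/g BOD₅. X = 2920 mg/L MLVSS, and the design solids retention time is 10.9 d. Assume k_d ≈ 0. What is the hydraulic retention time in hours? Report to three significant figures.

τ ≈ 35.8 h

V·X = Y·Q·ΔS·θ_c gives V = 0.459 × 1880 × (881 − 11.0) × 10.9 / 2920 = 2802 m³.
τ = V/Q = 2802/1880 = 1.491 d, or 35.78 h.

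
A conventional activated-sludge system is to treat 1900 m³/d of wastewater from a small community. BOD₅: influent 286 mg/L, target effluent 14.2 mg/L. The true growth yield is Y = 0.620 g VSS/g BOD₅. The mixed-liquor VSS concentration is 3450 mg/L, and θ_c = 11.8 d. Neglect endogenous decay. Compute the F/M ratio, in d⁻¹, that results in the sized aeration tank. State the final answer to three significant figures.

With k_d = 0 the design equation reduces to V = Y Q (S₀−S) θ_c / X = 0.620 × 1900 × (286 − 14.2) × 11.8 / 3450 = 1095 m³.
F/M = applied load / biomass = Q·S₀/(V·X) = 1900 × 286 / (1095 × 3450) = 0.1438 d⁻¹.

F/M ≈ 0.144 d⁻¹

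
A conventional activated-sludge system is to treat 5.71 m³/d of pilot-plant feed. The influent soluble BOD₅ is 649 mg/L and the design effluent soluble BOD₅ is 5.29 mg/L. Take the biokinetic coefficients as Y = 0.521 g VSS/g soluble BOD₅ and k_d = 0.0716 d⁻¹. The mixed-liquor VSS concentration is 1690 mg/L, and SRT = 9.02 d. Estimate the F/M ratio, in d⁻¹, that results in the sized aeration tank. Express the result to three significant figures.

Steady-state biomass mass balance: V·X·(1 + k_d·θ_c) = Y·Q·(S₀ − S)·θ_c, so V = 0.521 × 5.71 × (649 − 5.29) × 9.02 / [1690 × (1 + 0.0716 × 9.02)] = 1.73×10^4 / 2781 = 6.210 m³.
F/M = applied load / biomass = Q·S₀/(V·X) = 5.71 × 649 / (6.210 × 1690) = 0.3531 d⁻¹.

F/M ≈ 0.353 d⁻¹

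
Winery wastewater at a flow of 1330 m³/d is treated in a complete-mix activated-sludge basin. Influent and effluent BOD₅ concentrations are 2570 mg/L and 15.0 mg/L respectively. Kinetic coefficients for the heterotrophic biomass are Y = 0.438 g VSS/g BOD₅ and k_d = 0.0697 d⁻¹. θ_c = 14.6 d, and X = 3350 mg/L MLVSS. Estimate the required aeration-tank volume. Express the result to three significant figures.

Steady-state biomass mass balance: V·X·(1 + k_d·θ_c) = Y·Q·(S₀ − S)·θ_c, so V = 0.438 × 1330 × (2570 − 15.0) × 14.6 / [3350 × (1 + 0.0697 × 14.6)] = 2.17×10^7 / 6759 = 3215 m³.

V ≈ 3220 m³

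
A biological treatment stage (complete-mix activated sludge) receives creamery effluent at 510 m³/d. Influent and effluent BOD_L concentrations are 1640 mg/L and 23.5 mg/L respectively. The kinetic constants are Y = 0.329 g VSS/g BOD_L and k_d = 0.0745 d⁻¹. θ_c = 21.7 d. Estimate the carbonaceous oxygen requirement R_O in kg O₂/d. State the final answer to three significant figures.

Y_obs = Y / (1 + k_d θ_c) = 0.329 / (1 + 0.0745 × 21.7) = 0.329 / 2.617 = 0.1257.
ΔS = 1640 − 23.5 = 1616 mg/L, so the substrate removal rate is 510 × 1616/1000 = 824.4 kg BOD_L/d.
P_X = Y_obs·Q·(S₀ − S) = 0.1257 × 824.4 = 103.7 kg VSS/d.
R_O = Q·ΔS − 1.42 P_X = 824.4 − 147.2 = 677.2 kg O₂/d.

R_O ≈ 677 kg O₂/d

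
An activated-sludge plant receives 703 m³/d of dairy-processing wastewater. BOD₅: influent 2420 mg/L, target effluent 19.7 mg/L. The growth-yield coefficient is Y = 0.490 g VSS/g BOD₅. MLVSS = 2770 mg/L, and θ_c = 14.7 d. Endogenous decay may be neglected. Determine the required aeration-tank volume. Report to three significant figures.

V ≈ 4390 m³

With k_d = 0 the design equation reduces to V = Y Q (S₀−S) θ_c / X = 0.490 × 703 × (2420 − 19.7) × 14.7 / 2770 = 4388 m³.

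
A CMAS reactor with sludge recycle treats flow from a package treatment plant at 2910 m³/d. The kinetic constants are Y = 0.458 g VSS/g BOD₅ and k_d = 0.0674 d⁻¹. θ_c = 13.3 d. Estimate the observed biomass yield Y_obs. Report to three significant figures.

Y_obs ≈ 0.242 g VSS/g BOD₅

Y_obs = Y / (1 + k_d θ_c) = 0.458 / (1 + 0.0674 × 13.3) = 0.458 / 1.896 = 0.2415.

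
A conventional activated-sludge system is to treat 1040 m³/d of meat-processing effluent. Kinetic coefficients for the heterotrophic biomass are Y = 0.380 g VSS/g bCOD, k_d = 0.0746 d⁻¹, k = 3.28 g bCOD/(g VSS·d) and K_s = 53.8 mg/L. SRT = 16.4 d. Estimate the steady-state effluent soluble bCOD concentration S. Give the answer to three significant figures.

From the Monod/SRT balance for a CMAS, S = K_s·(1+k_d θ_c)/[θ_c·(Y k − k_d) − 1] = 53.8 × (1 + 0.0746 × 16.4) / [16.4 × (0.380 × 3.28 − 0.0746) − 1] = 119.6 / 18.22 = 6.566 mg/L.

S ≈ 6.57 mg/L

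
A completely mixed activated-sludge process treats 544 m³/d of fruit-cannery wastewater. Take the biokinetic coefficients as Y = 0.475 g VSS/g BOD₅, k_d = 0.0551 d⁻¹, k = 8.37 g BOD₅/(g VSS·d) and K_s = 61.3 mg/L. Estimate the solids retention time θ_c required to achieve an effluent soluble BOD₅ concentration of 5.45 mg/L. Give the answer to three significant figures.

θ_c ≈ 3.71 d

From 1/θ_c = Y·k·S/(K_s + S) − k_d: Y·k·S/(K_s+S) = 0.475 × 8.37 × 5.45 / (61.3 + 5.45) = 0.3246 d⁻¹.
θ_c = 1/(μ − k_d) = 1/(0.3246 − 0.0551) = 1/0.2695 = 3.710 d.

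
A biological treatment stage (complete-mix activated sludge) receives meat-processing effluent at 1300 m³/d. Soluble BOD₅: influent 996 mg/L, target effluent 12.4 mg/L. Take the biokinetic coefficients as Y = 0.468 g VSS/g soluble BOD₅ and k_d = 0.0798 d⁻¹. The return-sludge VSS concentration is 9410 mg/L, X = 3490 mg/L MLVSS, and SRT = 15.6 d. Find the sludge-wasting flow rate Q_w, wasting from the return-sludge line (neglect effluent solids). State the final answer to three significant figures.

Q_w ≈ 28.3 m³/d

From the SRT design equation V = Y Q (S₀−S) θ_c / [X (1 + k_d θ_c)] = 0.468 × 1300 × (996 − 12.4) × 15.6 / [3490 × (1 + 0.0798 × 15.6)] = 9.34×10^6 / 7835 = 1192 m³.
Q_w = (V·X)/(θ_c X_r) = 1192 × 3490 / (15.6 × 9410) = 28.33 m³/d.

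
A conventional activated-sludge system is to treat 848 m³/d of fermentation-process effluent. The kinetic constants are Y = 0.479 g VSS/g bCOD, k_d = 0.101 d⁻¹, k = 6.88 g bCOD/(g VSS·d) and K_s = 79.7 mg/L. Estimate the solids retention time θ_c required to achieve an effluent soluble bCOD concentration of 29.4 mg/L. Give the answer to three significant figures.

Specific growth rate at S = 29.4 mg/L: μ = YkS/(K_s+S) = 0.479·6.88·29.4/(79.7+29.4) = 0.8881 d⁻¹.
Then 1/θ_c = μ − k_d = 0.8881 − 0.101 = 0.7871 d⁻¹, giving θ_c = 1.271 d.

θ_c ≈ 1.27 d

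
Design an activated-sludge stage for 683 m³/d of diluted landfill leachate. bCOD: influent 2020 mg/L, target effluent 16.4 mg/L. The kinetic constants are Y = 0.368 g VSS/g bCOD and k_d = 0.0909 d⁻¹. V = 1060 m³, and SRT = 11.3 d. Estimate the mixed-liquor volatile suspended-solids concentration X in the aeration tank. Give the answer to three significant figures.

Solving the biomass balance for X: X = Y Q (S₀−S) θ_c / [V (1+k_d θ_c)] = 0.368 × 683 × (2020 − 16.4) × 11.3 / [1060 × (1 + 0.0909 × 11.3)] = 2648 mg/L.

X ≈ 2650 mg/L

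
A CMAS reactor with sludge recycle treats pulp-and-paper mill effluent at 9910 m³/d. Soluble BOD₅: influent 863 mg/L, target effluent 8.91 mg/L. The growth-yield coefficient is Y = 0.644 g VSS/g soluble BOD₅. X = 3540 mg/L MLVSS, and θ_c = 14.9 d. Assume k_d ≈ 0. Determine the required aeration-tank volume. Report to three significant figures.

Biomass mass balance (decay neglected): V·X = Y·Q·(S₀ − S)·θ_c, so V = 0.644 × 9910 × (863 − 8.91) × 14.9 / 3540 = 22943 m³.

V ≈ 22900 m³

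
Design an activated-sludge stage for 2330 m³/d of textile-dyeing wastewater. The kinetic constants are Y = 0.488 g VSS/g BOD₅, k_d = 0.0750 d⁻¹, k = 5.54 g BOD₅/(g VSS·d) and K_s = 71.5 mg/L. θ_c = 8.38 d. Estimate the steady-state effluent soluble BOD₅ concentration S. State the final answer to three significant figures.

S ≈ 5.54 mg/L

For a completely mixed reactor with recycle the Lawrence–McCarty relation gives S = K_s·(1 + k_d·θ_c) / [θ_c·(Y·k − k_d) − 1] = 71.5 × (1 + 0.0750 × 8.38) / [8.38 × (0.488 × 5.54 − 0.0750) − 1] = 116.4 / 21.03 = 5.538 mg/L.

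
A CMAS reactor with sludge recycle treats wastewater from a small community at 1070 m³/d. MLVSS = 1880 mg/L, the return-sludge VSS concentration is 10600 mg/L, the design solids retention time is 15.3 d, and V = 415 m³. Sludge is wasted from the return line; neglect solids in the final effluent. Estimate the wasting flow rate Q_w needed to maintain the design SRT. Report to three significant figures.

Q_w ≈ 4.81 m³/d

θ_c = V·X/(Q_w·X_r) when wasting from the recycle, so Q_w = V·X/(θ_c·X_r) = 415.0 × 1880 / (15.3 × 10600) = 4.811 m³/d.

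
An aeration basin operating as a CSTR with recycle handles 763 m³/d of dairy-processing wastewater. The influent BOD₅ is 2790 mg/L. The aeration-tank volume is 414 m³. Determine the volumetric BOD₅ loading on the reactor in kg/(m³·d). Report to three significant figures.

L_v ≈ 5.14 kg BOD₅/(m³·d)

L_v = Q S₀ / V = 763 × 2790 × 10⁻³ / 414.0 = 5.142 kg/(m³·d).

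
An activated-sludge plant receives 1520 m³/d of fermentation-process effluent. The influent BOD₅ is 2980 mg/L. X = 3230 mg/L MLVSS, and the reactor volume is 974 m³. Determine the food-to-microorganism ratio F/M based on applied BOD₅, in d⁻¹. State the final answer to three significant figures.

F/M ≈ 1.44 d⁻¹

F/M = applied load / biomass = Q·S₀/(V·X) = 1520 × 2980 / (974.0 × 3230) = 1.440 d⁻¹.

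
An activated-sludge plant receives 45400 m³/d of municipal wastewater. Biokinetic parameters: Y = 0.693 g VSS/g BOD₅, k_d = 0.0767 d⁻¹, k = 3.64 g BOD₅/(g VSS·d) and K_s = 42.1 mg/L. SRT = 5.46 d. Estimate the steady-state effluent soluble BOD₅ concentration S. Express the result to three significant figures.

For a completely mixed reactor with recycle the Lawrence–McCarty relation gives S = K_s·(1 + k_d·θ_c) / [θ_c·(Y·k − k_d) − 1] = 42.1 × (1 + 0.0767 × 5.46) / [5.46 × (0.693 × 3.64 − 0.0767) − 1] = 59.73 / 12.35 = 4.835 mg/L.

S ≈ 4.83 mg/L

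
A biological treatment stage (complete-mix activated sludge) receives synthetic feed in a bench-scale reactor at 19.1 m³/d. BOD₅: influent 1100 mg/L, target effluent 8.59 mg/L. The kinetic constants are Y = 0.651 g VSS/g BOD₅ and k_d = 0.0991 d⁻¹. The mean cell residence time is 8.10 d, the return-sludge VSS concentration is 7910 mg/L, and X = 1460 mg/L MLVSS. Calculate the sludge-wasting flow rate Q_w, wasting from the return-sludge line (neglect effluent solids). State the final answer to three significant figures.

Rearranging the biomass balance for a CMAS with decay, V = Y·Q·ΔS·θ_c / [X·(1+k_d θ_c)] = 0.651 × 19.1 × (1100 − 8.59) × 8.10 / [1460 × (1 + 0.0991 × 8.10)] = 1.1×10^5 / 2632 = 41.76 m³.
θ_c = V·X/(Q_w·X_r) when wasting from the recycle, so Q_w = V·X/(θ_c·X_r) = 41.76 × 1460 / (8.10 × 7910) = 0.9517 m³/d.

Q_w ≈ 0.952 m³/d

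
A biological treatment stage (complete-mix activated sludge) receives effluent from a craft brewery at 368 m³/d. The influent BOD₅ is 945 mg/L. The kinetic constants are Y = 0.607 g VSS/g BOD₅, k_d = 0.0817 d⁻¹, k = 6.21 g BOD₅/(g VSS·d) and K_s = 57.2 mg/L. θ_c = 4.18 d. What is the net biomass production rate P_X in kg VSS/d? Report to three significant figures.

P_X ≈ 156 kg VSS/d

For a completely mixed reactor with recycle the Lawrence–McCarty relation gives S = K_s·(1 + k_d·θ_c) / [θ_c·(Y·k − k_d) − 1] = 57.2 × (1 + 0.0817 × 4.18) / [4.18 × (0.607 × 6.21 − 0.0817) − 1] = 76.73 / 14.41 = 5.323 mg/L.
Correct the yield for decay: Y_obs = Y/(1 + k_d θ_c) = 0.607 / (1 + 0.0817 × 4.18) = 0.607 / 1.342 = 0.4525.
Mass of BOD₅ removed per day: Q(S₀ − S) = 368 × 939.7 g/m³ = 345.8 kg/d.
So the net sludge growth is P_X = 0.4525 × 345.8 = 156.5 kg VSS/d.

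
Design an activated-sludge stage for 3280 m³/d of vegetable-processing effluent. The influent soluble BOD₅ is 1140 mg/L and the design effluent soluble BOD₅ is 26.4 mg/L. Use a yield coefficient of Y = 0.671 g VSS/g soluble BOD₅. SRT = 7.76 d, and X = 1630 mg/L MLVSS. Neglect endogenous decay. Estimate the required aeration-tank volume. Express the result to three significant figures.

Biomass mass balance (decay neglected): V·X = Y·Q·(S₀ − S)·θ_c, so V = 0.671 × 3280 × (1140 − 26.4) × 7.76 / 1630 = 11668 m³.

V ≈ 11700 m³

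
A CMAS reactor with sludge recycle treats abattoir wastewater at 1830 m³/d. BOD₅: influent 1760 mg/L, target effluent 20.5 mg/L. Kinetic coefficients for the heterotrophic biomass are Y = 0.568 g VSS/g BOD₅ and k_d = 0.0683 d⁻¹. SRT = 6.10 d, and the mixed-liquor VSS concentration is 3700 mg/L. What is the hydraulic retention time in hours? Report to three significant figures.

τ ≈ 27.6 h

Steady-state biomass mass balance: V·X·(1 + k_d·θ_c) = Y·Q·(S₀ − S)·θ_c, so V = 0.568 × 1830 × (1760 − 20.5) × 6.10 / [3700 × (1 + 0.0683 × 6.10)] = 1.1×10^7 / 5242 = 2104 m³.
HRT = V/Q = 2104 m³ / 1830 m³·d⁻¹ = 1.150 d × 24 = 27.60 h.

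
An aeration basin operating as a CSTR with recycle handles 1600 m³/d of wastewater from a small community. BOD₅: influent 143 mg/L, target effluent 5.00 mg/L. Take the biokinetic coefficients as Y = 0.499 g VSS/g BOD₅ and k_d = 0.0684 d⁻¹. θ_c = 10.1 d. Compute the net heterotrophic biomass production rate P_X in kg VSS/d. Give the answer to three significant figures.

Correct the yield for decay: Y_obs = Y/(1 + k_d θ_c) = 0.499 / (1 + 0.0684 × 10.1) = 0.499 / 1.691 = 0.2951.
Substrate removed = Q·(S₀ − S) = 1600 m³/d × (143 − 5.00) g/m³ = 2.21×10^5 g/d = 220.8 kg/d.
Net biomass production P_X = Y_obs × Q·(S₀ − S) = 0.2951 × 220.8 = 65.16 kg VSS/d.

P_X ≈ 65.2 kg VSS/d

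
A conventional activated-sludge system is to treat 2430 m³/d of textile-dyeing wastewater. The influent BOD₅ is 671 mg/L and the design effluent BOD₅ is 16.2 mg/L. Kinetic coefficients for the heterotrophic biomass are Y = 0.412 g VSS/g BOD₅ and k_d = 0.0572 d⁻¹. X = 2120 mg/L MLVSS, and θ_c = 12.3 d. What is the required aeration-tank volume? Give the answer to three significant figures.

V ≈ 2230 m³

From the SRT design equation V = Y Q (S₀−S) θ_c / [X (1 + k_d θ_c)] = 0.412 × 2430 × (671 − 16.2) × 12.3 / [2120 × (1 + 0.0572 × 12.3)] = 8.06×10^6 / 3612 = 2233 m³.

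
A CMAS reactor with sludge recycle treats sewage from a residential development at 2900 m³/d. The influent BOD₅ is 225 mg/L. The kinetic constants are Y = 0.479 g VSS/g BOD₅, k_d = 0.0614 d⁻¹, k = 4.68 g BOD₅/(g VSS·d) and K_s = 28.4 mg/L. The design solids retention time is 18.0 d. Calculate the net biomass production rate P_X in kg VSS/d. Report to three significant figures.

P_X ≈ 147 kg VSS/d

Effluent substrate depends only on kinetics and SRT: S = K_s(1 + k_d θ_c) / [θ_c(Yk − k_d) − 1] = 28.4 × (1 + 0.0614 × 18.0) / [18.0 × (0.479 × 4.68 − 0.0614) − 1] = 59.79 / 38.25 = 1.563 mg/L.
Correct the yield for decay: Y_obs = Y/(1 + k_d θ_c) = 0.479 / (1 + 0.0614 × 18.0) = 0.479 / 2.105 = 0.2275.
ΔS = 225 − 1.56 = 223.4 mg/L, so the substrate removal rate is 2900 × 223.4/1000 = 648.0 kg BOD₅/d.
Biomass produced: P_X = Y_obs·Q·ΔS = 0.2275 × 648.0 ≈ 147.4 kg VSS/d.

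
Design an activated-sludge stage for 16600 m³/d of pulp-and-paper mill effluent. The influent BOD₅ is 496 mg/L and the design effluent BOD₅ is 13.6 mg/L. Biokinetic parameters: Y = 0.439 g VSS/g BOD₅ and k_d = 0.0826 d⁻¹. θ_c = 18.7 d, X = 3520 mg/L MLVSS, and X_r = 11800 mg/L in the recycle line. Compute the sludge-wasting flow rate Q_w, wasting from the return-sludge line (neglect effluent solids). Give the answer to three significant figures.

Q_w ≈ 117 m³/d

From the SRT design equation V = Y Q (S₀−S) θ_c / [X (1 + k_d θ_c)] = 0.439 × 16600 × (496 − 13.6) × 18.7 / [3520 × (1 + 0.0826 × 18.7)] = 6.57×10^7 / 8957 = 7339 m³.
θ_c = V·X/(Q_w·X_r) when wasting from the recycle, so Q_w = V·X/(θ_c·X_r) = 7339 × 3520 / (18.7 × 11800) = 117.1 m³/d.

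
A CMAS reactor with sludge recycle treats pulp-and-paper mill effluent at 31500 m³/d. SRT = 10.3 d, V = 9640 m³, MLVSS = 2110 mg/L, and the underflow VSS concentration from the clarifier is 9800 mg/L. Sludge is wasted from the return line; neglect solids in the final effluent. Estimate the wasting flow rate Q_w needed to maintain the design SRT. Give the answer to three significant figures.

Q_w ≈ 202 m³/d

θ_c = V·X/(Q_w·X_r) when wasting from the recycle, so Q_w = V·X/(θ_c·X_r) = 9640 × 2110 / (10.3 × 9800) = 201.5 m³/d.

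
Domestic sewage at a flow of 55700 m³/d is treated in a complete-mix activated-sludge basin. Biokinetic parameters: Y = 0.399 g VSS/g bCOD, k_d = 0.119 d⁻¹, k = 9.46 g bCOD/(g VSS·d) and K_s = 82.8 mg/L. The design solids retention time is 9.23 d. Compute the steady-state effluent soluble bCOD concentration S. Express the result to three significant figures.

For a completely mixed reactor with recycle the Lawrence–McCarty relation gives S = K_s·(1 + k_d·θ_c) / [θ_c·(Y·k − k_d) − 1] = 82.8 × (1 + 0.119 × 9.23) / [9.23 × (0.399 × 9.46 − 0.119) − 1] = 173.7 / 32.74 = 5.307 mg/L.

S ≈ 5.31 mg/L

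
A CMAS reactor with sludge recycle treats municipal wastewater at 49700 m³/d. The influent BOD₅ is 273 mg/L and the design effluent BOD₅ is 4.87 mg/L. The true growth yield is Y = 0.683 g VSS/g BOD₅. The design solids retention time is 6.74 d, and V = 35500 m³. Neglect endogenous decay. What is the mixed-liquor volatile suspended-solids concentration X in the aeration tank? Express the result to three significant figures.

From V·X = Y·Q·(S₀ − S)·θ_c (decay neglected): X = 0.683 × 49700 × (273 − 4.87) × 6.74 / 35500 = 1728 mg/L.

X ≈ 1730 mg/L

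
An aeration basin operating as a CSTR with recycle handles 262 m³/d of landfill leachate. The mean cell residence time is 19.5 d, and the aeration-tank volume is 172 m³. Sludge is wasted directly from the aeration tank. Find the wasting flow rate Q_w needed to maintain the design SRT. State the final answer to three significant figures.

Q_w ≈ 8.82 m³/d

Wasting from the aeration tank: Q_w = V / θ_c = 172.0 / 19.5 = 8.821 m³/d.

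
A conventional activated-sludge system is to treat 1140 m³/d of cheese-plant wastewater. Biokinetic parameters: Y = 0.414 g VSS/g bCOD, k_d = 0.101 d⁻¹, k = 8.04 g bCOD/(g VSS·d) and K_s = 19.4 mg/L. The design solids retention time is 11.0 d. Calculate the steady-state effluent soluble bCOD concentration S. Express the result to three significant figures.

S ≈ 1.19 mg/L

From the Monod/SRT balance for a CMAS, S = K_s·(1+k_d θ_c)/[θ_c·(Y k − k_d) − 1] = 19.4 × (1 + 0.101 × 11.0) / [11.0 × (0.414 × 8.04 − 0.101) − 1] = 40.95 / 34.50 = 1.187 mg/L.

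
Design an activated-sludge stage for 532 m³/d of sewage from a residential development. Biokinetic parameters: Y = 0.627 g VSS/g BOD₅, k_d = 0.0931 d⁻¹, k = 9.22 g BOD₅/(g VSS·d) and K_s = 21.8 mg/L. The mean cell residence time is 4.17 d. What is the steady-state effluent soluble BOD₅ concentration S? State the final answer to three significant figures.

S ≈ 1.33 mg/L

Effluent substrate depends only on kinetics and SRT: S = K_s(1 + k_d θ_c) / [θ_c(Yk − k_d) − 1] = 21.8 × (1 + 0.0931 × 4.17) / [4.17 × (0.627 × 9.22 − 0.0931) − 1] = 30.26 / 22.72 = 1.332 mg/L.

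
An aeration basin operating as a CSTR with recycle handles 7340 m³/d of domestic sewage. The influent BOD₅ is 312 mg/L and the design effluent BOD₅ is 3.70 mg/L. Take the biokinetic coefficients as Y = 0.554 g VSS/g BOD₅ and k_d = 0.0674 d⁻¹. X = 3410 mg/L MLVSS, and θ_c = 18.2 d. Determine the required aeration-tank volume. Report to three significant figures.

V ≈ 3000 m³

Rearranging the biomass balance for a CMAS with decay, V = Y·Q·ΔS·θ_c / [X·(1+k_d θ_c)] = 0.554 × 7340 × (312 − 3.70) × 18.2 / [3410 × (1 + 0.0674 × 18.2)] = 2.28×10^7 / 7593 = 3005 m³.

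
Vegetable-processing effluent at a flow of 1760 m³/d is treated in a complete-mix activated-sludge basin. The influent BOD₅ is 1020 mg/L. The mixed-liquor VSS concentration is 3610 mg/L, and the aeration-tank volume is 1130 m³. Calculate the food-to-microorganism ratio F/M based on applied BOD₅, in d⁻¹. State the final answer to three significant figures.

F/M = applied load / biomass = Q·S₀/(V·X) = 1760 × 1020 / (1130 × 3610) = 0.4401 d⁻¹.

F/M ≈ 0.440 d⁻¹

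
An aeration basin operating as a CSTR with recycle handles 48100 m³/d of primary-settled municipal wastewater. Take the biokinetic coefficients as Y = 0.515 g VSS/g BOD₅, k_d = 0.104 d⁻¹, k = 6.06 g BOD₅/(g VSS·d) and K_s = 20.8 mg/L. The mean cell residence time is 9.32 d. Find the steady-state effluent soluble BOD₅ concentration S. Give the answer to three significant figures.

Effluent substrate depends only on kinetics and SRT: S = K_s(1 + k_d θ_c) / [θ_c(Yk − k_d) − 1] = 20.8 × (1 + 0.104 × 9.32) / [9.32 × (0.515 × 6.06 − 0.104) − 1] = 40.96 / 27.12 = 1.511 mg/L.

S ≈ 1.51 mg/L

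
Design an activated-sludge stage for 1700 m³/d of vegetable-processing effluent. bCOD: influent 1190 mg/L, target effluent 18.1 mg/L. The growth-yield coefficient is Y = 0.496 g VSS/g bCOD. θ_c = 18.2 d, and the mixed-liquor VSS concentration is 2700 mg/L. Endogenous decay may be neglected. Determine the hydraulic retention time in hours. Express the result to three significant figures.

With k_d = 0 the design equation reduces to V = Y Q (S₀−S) θ_c / X = 0.496 × 1700 × (1190 − 18.1) × 18.2 / 2700 = 6661 m³.
τ = V/Q = 6661/1700 = 3.918 d, or 94.04 h.

τ ≈ 94.0 h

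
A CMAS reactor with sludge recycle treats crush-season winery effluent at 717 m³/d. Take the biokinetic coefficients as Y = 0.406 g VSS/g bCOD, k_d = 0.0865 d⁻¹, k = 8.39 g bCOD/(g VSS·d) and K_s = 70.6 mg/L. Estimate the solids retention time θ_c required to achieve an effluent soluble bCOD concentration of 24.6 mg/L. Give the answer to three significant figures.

Specific growth rate at S = 24.6 mg/L: μ = YkS/(K_s+S) = 0.406·8.39·24.6/(70.6+24.6) = 0.8802 d⁻¹.
Then 1/θ_c = μ − k_d = 0.8802 − 0.0865 = 0.7937 d⁻¹, giving θ_c = 1.260 d.

θ_c ≈ 1.26 d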